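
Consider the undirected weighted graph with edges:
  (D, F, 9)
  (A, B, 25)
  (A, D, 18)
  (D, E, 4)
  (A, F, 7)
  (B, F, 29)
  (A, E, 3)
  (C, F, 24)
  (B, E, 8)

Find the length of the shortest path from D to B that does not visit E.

Paths from D to B avoiding E:
D - F - A - B: 9 + 7 + 25 = 41
D - A - F - B: 18 + 7 + 29 = 54
D - F - B: 9 + 29 = 38
D - A - B: 18 + 25 = 43
Best route has total 38.

38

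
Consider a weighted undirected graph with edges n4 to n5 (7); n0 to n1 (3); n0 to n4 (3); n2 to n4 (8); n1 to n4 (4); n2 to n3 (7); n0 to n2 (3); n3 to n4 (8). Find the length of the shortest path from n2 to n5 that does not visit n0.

Routes from n2 to n5 avoiding n0:
n2→n4→n5: 8 + 7 = 15
n2→n3→n4→n5: 7 + 8 + 7 = 22
The minimum is 15.

15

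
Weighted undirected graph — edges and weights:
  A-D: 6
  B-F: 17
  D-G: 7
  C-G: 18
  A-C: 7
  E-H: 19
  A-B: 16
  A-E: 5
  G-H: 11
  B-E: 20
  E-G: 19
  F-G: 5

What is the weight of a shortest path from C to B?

23

A few of the C→B routes:
C - A - D - G - F - B: 7 + 6 + 7 + 5 + 17 = 42
C - G - F - B: 18 + 5 + 17 = 40
C - A - B: 7 + 16 = 23
C - A - E - B: 7 + 5 + 20 = 32
The minimum is 23.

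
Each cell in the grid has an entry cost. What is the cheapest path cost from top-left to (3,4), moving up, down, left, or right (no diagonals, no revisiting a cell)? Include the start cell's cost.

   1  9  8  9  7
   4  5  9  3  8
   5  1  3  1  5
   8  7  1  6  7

Take (0,0) (1,0) (1,1) (2,1) (2,2) (2,3) (2,4) (3,4) for a total of 1 + 4 + 5 + 1 + 3 + 1 + 5 + 7 = 27.

27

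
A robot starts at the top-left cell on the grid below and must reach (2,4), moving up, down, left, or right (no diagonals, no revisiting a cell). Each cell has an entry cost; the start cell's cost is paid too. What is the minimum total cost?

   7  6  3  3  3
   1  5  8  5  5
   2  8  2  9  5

Best path: [0,0] -> [0,1] -> [0,2] -> [0,3] -> [0,4] -> [1,4] -> [2,4]
Cost: 7 + 6 + 3 + 3 + 3 + 5 + 5 = 32

32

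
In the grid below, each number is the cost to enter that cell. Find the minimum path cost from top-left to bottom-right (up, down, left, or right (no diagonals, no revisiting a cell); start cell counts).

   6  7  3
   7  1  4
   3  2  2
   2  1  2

Path r0c0→r0c1→r1c1→r2c1→r3c1→r3c2: 6 + 7 + 1 + 2 + 1 + 2 = 19.

19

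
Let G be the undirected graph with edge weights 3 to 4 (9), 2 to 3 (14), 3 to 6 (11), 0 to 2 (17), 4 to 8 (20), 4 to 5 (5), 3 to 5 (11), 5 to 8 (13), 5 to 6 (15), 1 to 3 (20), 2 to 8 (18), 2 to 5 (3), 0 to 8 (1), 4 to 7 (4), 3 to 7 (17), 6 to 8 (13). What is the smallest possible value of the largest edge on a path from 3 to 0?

Comparing a few candidate routes:
3 → 5 → 8 → 0: max(11, 13, 1) = 13
3 → 4 → 5 → 6 → 8 → 0: max(9, 5, 15, 13, 1) = 15
3 → 6 → 8 → 0: max(11, 13, 1) = 13
3 → 2 → 5 → 8 → 0: max(14, 3, 13, 1) = 14
3 → 5 → 6 → 8 → 0: max(11, 15, 13, 1) = 15
3 → 4 → 5 → 8 → 0: max(9, 5, 13, 1) = 13
The minimum achievable maximum is 13.

13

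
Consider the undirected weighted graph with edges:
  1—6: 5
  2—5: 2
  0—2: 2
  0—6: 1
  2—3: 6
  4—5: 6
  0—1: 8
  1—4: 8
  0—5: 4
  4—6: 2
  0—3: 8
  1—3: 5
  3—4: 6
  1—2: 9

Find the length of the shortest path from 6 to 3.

Comparing a few candidate routes:
6 -> 4 -> 3: 2 + 6 = 8
6 -> 0 -> 2 -> 3: 1 + 2 + 6 = 9
6 -> 0 -> 3: 1 + 8 = 9
Shortest: 8.

8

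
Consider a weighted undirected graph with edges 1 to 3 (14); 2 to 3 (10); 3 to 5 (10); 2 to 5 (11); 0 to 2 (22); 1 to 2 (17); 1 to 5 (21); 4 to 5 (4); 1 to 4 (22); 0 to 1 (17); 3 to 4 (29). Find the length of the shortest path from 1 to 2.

Checking several routes:
1-2: 17
1-4-5-2: 22 + 4 + 11 = 37
1-3-5-2: 14 + 10 + 11 = 35
1-3-2: 14 + 10 = 24
1-5-2: 21 + 11 = 32
Shortest: 17.

17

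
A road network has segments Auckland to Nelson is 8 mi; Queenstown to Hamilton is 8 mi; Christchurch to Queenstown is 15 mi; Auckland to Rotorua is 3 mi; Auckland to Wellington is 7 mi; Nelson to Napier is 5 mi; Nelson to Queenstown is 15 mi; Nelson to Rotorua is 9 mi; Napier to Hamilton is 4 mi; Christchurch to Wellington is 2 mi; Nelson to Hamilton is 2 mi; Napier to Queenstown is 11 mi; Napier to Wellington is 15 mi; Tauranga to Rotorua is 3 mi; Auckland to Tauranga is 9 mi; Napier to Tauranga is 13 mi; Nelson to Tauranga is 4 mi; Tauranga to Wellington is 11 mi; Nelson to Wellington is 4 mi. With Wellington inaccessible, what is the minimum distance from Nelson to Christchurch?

25

Checking several routes:
Nelson -> Napier -> Hamilton -> Queenstown -> Christchurch: 5 + 4 + 8 + 15 = 32
Nelson -> Napier -> Queenstown -> Christchurch: 5 + 11 + 15 = 31
Nelson -> Hamilton -> Queenstown -> Christchurch: 2 + 8 + 15 = 25
Nelson -> Queenstown -> Christchurch: 15 + 15 = 30
The minimum is 25 mi.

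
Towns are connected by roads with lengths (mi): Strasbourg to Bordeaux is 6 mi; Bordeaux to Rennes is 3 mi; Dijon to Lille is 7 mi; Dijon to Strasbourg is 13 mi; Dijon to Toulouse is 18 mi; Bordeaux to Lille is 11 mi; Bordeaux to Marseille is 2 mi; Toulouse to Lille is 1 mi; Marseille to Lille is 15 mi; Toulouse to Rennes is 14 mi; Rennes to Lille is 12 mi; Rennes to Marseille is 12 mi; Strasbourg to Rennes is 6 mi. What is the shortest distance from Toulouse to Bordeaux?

12

A few of the Toulouse→Bordeaux routes:
Toulouse-Lille-Rennes-Bordeaux: 1 + 12 + 3 = 16
Toulouse-Rennes-Bordeaux: 14 + 3 = 17
Toulouse-Lille-Bordeaux: 1 + 11 = 12
Toulouse-Lille-Marseille-Bordeaux: 1 + 15 + 2 = 18
The minimum is 12 mi.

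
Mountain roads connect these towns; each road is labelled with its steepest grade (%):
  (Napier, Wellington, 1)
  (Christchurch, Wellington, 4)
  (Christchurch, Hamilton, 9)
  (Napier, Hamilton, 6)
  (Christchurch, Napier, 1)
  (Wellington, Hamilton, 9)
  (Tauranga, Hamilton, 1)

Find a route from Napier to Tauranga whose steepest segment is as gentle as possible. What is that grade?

Paths from Napier to Tauranga:
Napier -> Wellington -> Hamilton -> Tauranga: max(1, 9, 1) = 9
Napier -> Hamilton -> Tauranga: max(6, 1) = 6
Napier -> Christchurch -> Hamilton -> Tauranga: max(1, 9, 1) = 9
Napier -> Wellington -> Christchurch -> Hamilton -> Tauranga: max(1, 4, 9, 1) = 9
Napier -> Christchurch -> Wellington -> Hamilton -> Tauranga: max(1, 4, 9, 1) = 9
Best route has worst link 6%.

6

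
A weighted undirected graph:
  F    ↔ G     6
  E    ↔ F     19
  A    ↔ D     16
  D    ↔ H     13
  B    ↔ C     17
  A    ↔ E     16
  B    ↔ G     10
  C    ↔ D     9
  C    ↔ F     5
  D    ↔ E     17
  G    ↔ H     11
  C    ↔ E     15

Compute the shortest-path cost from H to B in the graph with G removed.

Some routes from H to B avoiding G:
H-D-C-B: 13 + 9 + 17 = 39
H-D-E-F-C-B: 13 + 17 + 19 + 5 + 17 = 71
H-D-E-C-B: 13 + 17 + 15 + 17 = 62
H-D-A-E-C-B: 13 + 16 + 16 + 15 + 17 = 77
The minimum is 39.

39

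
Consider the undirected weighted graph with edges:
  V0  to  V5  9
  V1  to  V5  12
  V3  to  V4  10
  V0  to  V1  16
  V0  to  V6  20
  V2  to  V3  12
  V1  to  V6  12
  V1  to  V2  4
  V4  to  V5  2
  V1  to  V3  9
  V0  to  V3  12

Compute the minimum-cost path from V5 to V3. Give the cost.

Comparing a few candidate routes:
V5→V1→V2→V3: 12 + 4 + 12 = 28
V5→V4→V3: 2 + 10 = 12
V5→V1→V3: 12 + 9 = 21
V5→V0→V3: 9 + 12 = 21
The minimum is 12.

12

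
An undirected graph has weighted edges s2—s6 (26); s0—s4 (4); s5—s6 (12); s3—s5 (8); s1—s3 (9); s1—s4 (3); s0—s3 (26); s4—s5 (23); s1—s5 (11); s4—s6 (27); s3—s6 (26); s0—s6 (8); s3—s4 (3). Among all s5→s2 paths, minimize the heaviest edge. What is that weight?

26

Some routes from s5 to s2:
s5→s1→s3→s0→s6→s2: max(11, 9, 26, 8, 26) = 26
s5→s1→s4→s3→s6→s2: max(11, 3, 3, 26, 26) = 26
s5→s1→s3→s6→s2: max(11, 9, 26, 26) = 26
s5→s1→s4→s0→s6→s2: max(11, 3, 4, 8, 26) = 26
s5→s1→s4→s3→s0→s6→s2: max(11, 3, 3, 26, 8, 26) = 26
s5→s1→s3→s4→s0→s6→s2: max(11, 9, 3, 4, 8, 26) = 26
Best route has worst link 26.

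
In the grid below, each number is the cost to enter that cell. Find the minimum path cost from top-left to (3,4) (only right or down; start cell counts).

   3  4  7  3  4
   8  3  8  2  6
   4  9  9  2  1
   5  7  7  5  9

31

Path [0,0] [0,1] [0,2] [0,3] [1,3] [2,3] [2,4] [3,4]: 3 + 4 + 7 + 3 + 2 + 2 + 1 + 9 = 31.
(Top row then right column would cost 37.)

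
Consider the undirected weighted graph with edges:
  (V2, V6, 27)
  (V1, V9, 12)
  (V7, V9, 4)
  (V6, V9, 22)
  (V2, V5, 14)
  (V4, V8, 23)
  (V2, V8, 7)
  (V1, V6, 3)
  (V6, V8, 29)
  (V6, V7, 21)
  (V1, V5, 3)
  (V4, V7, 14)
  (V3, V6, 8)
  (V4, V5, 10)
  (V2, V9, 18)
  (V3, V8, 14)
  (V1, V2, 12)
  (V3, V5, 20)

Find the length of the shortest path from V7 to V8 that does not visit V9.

Checking several routes:
V7→V4→V5→V1→V2→V8: 14 + 10 + 3 + 12 + 7 = 46
V7→V6→V1→V2→V8: 21 + 3 + 12 + 7 = 43
V7→V4→V8: 14 + 23 = 37
V7→V6→V3→V8: 21 + 8 + 14 = 43
V7→V4→V5→V2→V8: 14 + 10 + 14 + 7 = 45
Best route has total 37.

37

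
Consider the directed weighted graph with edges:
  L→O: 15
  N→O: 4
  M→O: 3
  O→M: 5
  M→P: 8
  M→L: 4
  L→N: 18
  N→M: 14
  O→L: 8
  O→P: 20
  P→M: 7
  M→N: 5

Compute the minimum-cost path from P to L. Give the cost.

11

Candidate routes:
P-M-L: 7 + 4 = 11
P-M-O-L: 7 + 3 + 8 = 18
P-M-N-O-L: 7 + 5 + 4 + 8 = 24
Shortest: 11.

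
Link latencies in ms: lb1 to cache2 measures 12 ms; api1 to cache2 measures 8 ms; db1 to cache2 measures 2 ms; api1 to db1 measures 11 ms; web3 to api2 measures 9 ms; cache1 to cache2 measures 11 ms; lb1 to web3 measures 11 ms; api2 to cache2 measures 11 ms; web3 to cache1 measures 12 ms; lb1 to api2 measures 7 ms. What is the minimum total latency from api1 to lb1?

Comparing a few candidate routes:
api1 -> cache2 -> api2 -> lb1: 8 + 11 + 7 = 26
api1 -> db1 -> cache2 -> lb1: 11 + 2 + 12 = 25
api1 -> cache2 -> lb1: 8 + 12 = 20
Best route has total 20 ms.

20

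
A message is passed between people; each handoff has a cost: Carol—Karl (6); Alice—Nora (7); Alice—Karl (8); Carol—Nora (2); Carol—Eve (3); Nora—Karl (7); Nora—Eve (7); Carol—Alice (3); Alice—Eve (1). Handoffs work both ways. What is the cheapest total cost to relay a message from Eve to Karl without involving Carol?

9

Routes from Eve to Karl avoiding Carol:
Eve → Nora → Alice → Karl: 7 + 7 + 8 = 22
Eve → Nora → Karl: 7 + 7 = 14
Eve → Alice → Karl: 1 + 8 = 9
Eve → Alice → Nora → Karl: 1 + 7 + 7 = 15
Shortest: 9.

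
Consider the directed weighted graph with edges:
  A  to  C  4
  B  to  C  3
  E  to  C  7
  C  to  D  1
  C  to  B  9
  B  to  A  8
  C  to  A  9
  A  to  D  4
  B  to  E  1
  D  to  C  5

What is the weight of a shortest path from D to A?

14

Routes from D to A:
D -> C -> A: 5 + 9 = 14
D -> C -> B -> A: 5 + 9 + 8 = 22
Shortest: 14.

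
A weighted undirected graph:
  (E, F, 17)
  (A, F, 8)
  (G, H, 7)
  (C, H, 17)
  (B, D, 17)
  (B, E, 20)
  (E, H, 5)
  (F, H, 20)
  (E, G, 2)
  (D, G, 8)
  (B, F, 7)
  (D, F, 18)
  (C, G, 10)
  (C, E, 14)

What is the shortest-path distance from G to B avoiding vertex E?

A few of the G→B routes:
G→D→F→B: 8 + 18 + 7 = 33
G→H→F→B: 7 + 20 + 7 = 34
G→D→B: 8 + 17 = 25
G→C→H→F→B: 10 + 17 + 20 + 7 = 54
Shortest: 25.

25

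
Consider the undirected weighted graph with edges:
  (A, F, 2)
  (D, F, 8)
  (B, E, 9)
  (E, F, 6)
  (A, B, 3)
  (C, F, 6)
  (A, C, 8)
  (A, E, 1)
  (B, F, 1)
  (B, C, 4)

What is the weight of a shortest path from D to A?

10

Checking several routes:
D -> F -> C -> B -> A: 8 + 6 + 4 + 3 = 21
D -> F -> A: 8 + 2 = 10
D -> F -> B -> E -> A: 8 + 1 + 9 + 1 = 19
D -> F -> B -> A: 8 + 1 + 3 = 12
D -> F -> E -> A: 8 + 6 + 1 = 15
D -> F -> B -> C -> A: 8 + 1 + 4 + 8 = 21
Best route has total 10.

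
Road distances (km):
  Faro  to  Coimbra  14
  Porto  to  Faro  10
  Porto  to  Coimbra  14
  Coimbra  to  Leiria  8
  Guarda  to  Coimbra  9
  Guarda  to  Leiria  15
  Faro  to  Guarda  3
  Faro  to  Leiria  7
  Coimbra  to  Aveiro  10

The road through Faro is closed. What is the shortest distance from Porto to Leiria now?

22

Routes from Porto to Leiria avoiding Faro:
Porto -> Coimbra -> Leiria: 14 + 8 = 22
Porto -> Coimbra -> Guarda -> Leiria: 14 + 9 + 15 = 38
Shortest: 22 km.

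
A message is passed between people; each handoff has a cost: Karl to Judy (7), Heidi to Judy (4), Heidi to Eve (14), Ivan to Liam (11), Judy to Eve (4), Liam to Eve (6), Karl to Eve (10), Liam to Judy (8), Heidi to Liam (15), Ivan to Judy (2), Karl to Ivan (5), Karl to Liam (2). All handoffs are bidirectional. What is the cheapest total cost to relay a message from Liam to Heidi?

Comparing a few candidate routes:
Liam - Eve - Judy - Heidi: 6 + 4 + 4 = 14
Liam - Judy - Heidi: 8 + 4 = 12
Liam - Karl - Judy - Heidi: 2 + 7 + 4 = 13
Liam - Karl - Ivan - Judy - Heidi: 2 + 5 + 2 + 4 = 13
Best route has total 12.

12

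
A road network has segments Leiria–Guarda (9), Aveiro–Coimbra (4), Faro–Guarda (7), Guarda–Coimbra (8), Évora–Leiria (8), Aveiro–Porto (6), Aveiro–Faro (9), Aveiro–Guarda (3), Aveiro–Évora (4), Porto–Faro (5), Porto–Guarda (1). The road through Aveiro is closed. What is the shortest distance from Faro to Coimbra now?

Paths from Faro to Coimbra avoiding Aveiro:
Faro → Guarda → Coimbra: 7 + 8 = 15
Faro → Porto → Guarda → Coimbra: 5 + 1 + 8 = 14
Shortest: 14.

14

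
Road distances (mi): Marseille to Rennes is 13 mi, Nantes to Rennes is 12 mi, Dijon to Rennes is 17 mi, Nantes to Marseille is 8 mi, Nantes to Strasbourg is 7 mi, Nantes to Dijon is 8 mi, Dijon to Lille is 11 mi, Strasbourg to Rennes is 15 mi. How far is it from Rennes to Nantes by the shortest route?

Routes from Rennes to Nantes:
Rennes-Nantes: 12
Rennes-Dijon-Nantes: 17 + 8 = 25
Rennes-Marseille-Nantes: 13 + 8 = 21
Rennes-Strasbourg-Nantes: 15 + 7 = 22
The minimum is 12 mi.

12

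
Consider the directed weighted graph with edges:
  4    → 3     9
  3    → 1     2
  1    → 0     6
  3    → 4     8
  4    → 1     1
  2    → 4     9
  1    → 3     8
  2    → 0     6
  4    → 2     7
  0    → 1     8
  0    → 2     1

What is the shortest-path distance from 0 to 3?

16

Candidate routes:
0 - 2 - 4 - 1 - 3: 1 + 9 + 1 + 8 = 19
0 - 2 - 4 - 3: 1 + 9 + 9 = 19
0 - 1 - 3: 8 + 8 = 16
The minimum is 16.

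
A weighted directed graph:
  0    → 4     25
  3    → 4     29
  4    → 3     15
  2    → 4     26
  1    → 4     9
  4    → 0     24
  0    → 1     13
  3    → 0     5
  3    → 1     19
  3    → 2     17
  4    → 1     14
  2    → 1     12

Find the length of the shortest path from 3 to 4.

Comparing a few candidate routes:
3 -> 1 -> 4: 19 + 9 = 28
3 -> 0 -> 4: 5 + 25 = 30
3 -> 4: 29
3 -> 2 -> 1 -> 4: 17 + 12 + 9 = 38
3 -> 0 -> 1 -> 4: 5 + 13 + 9 = 27
Best route has total 27.

27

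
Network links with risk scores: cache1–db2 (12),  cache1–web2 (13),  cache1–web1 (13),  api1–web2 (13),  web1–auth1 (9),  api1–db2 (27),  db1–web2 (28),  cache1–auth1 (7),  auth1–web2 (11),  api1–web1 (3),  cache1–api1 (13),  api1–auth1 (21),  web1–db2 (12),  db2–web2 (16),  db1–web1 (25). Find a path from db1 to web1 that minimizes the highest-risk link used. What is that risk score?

Some routes from db1 to web1:
db1-web2-cache1-web1: max(28, 13, 13) = 28
db1-web2-cache1-db2-api1-auth1-web1: max(28, 13, 12, 27, 21, 9) = 28
db1-web1: max(25) = 25
db1-web2-cache1-db2-web1: max(28, 13, 12, 12) = 28
db1-web2-cache1-db2-api1-web1: max(28, 13, 12, 27, 3) = 28
db1-web2-cache1-auth1-api1-web1: max(28, 13, 7, 21, 3) = 28
Smallest bottleneck: 25.

25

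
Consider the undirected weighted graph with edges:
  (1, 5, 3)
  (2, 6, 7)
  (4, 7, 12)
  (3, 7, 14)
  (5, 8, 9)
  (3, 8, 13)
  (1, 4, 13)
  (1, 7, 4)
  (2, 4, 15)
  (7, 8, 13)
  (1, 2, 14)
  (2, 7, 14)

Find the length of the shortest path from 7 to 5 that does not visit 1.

Paths from 7 to 5 avoiding 1:
7-3-8-5: 14 + 13 + 9 = 36
7-8-5: 13 + 9 = 22
The minimum is 22.

22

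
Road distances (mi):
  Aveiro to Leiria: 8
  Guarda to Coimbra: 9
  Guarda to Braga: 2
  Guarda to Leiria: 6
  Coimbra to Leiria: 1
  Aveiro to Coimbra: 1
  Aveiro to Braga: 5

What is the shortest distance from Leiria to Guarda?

Candidate routes:
Leiria-Aveiro-Coimbra-Guarda: 8 + 1 + 9 = 18
Leiria-Aveiro-Braga-Guarda: 8 + 5 + 2 = 15
Leiria-Coimbra-Aveiro-Braga-Guarda: 1 + 1 + 5 + 2 = 9
Leiria-Coimbra-Guarda: 1 + 9 = 10
Leiria-Guarda: 6
The minimum is 6 mi.

6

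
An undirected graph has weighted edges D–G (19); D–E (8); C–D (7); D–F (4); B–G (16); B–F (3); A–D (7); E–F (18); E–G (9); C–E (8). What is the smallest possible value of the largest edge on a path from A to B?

7

Checking several routes:
A → D → F → E → G → B: max(7, 4, 18, 9, 16) = 18
A → D → C → E → G → B: max(7, 7, 8, 9, 16) = 16
A → D → F → B: max(7, 4, 3) = 7
A → D → E → G → B: max(7, 8, 9, 16) = 16
A → D → E → F → B: max(7, 8, 18, 3) = 18
A → D → C → E → F → B: max(7, 7, 8, 18, 3) = 18
Smallest bottleneck: 7.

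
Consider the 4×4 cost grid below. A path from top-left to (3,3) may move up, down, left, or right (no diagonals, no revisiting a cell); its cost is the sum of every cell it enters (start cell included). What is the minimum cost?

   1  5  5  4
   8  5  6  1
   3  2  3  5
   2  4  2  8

26

Cheapest: [0,0] → [0,1] → [1,1] → [2,1] → [2,2] → [3,2] → [3,3]
  1 + 5 + 5 + 2 + 3 + 2 + 8 = 26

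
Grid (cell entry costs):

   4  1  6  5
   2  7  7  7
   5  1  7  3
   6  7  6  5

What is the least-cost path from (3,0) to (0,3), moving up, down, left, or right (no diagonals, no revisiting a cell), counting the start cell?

Path (3,0) → (2,0) → (1,0) → (0,0) → (0,1) → (0,2) → (0,3): 6 + 5 + 2 + 4 + 1 + 6 + 5 = 29.

29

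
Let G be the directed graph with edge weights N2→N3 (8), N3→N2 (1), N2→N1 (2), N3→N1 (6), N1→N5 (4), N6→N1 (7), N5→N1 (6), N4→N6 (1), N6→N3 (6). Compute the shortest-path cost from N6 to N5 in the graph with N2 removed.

Paths from N6 to N5 avoiding N2:
N6 -> N3 -> N1 -> N5: 6 + 6 + 4 = 16
N6 -> N1 -> N5: 7 + 4 = 11
The minimum is 11.

11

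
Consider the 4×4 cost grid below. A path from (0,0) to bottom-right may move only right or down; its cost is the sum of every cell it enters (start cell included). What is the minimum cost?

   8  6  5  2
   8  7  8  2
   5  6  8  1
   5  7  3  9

33

Best path: [0,0]→[0,1]→[0,2]→[0,3]→[1,3]→[2,3]→[3,3]
Cost: 8 + 6 + 5 + 2 + 2 + 1 + 9 = 33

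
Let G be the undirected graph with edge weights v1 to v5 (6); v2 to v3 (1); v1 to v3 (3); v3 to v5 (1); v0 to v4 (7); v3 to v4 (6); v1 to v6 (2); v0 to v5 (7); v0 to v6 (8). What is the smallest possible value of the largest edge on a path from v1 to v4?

Comparing a few candidate routes:
v1 -> v3 -> v4: max(3, 6) = 6
v1 -> v5 -> v3 -> v4: max(6, 1, 6) = 6
v1 -> v5 -> v0 -> v4: max(6, 7, 7) = 7
Smallest bottleneck: 6.

6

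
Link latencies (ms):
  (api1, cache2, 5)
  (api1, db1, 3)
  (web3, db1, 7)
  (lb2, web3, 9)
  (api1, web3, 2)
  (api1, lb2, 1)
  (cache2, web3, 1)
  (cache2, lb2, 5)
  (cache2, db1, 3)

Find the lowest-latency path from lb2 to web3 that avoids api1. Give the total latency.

6

Routes from lb2 to web3 avoiding api1:
lb2-cache2-db1-web3: 5 + 3 + 7 = 15
lb2-cache2-web3: 5 + 1 = 6
lb2-web3: 9
Best route has total 6 ms.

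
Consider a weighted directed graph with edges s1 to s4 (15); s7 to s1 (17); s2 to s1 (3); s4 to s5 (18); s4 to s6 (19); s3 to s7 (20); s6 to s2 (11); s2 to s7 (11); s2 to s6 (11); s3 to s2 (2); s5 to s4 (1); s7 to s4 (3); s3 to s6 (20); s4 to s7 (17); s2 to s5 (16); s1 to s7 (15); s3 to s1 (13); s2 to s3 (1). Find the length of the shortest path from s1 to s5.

A few of the s1→s5 routes:
s1 → s4 → s5: 15 + 18 = 33
s1 → s4 → s6 → s2 → s5: 15 + 19 + 11 + 16 = 61
s1 → s7 → s4 → s5: 15 + 3 + 18 = 36
Best route has total 33.

33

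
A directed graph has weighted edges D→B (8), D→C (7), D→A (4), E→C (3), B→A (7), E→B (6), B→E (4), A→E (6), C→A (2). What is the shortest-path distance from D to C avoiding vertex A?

Paths from D to C avoiding A:
D → B → E → C: 8 + 4 + 3 = 15
D → C: 7
Best route has total 7.

7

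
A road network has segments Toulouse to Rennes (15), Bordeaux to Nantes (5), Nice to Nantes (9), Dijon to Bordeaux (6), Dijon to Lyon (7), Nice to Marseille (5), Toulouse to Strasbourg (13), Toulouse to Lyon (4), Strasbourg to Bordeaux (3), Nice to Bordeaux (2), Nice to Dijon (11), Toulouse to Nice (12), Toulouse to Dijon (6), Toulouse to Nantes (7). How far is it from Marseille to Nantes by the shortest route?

12

A few of the Marseille→Nantes routes:
Marseille -> Nice -> Toulouse -> Nantes: 5 + 12 + 7 = 24
Marseille -> Nice -> Bordeaux -> Dijon -> Toulouse -> Nantes: 5 + 2 + 6 + 6 + 7 = 26
Marseille -> Nice -> Nantes: 5 + 9 = 14
Marseille -> Nice -> Bordeaux -> Nantes: 5 + 2 + 5 = 12
Shortest: 12 mi.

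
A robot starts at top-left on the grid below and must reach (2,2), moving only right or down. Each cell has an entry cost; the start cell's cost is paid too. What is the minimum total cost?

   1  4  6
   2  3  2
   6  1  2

9

Best path: (0,0) → (1,0) → (1,1) → (2,1) → (2,2)
Cost: 1 + 2 + 3 + 1 + 2 = 9
For comparison, the top-then-right route costs 15.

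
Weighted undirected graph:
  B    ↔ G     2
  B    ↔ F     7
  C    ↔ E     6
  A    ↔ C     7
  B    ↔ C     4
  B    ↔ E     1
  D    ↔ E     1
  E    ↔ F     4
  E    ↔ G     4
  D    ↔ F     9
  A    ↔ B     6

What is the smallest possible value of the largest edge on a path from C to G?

4

Comparing a few candidate routes:
C → B → G: max(4, 2) = 4
C → B → E → G: max(4, 1, 4) = 4
C → A → B → F → E → G: max(7, 6, 7, 4, 4) = 7
C → E → G: max(6, 4) = 6
C → E → B → G: max(6, 1, 2) = 6
C → A → B → G: max(7, 6, 2) = 7
Smallest bottleneck: 4.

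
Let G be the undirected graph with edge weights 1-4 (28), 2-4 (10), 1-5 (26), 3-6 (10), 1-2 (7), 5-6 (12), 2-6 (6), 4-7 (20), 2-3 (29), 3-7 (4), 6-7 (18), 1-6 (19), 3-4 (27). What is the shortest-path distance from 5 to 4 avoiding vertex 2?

46

Some routes from 5 to 4 avoiding 2:
5 → 6 → 3 → 7 → 4: 12 + 10 + 4 + 20 = 46
5 → 6 → 3 → 4: 12 + 10 + 27 = 49
5 → 1 → 4: 26 + 28 = 54
5 → 6 → 7 → 4: 12 + 18 + 20 = 50
Best route has total 46.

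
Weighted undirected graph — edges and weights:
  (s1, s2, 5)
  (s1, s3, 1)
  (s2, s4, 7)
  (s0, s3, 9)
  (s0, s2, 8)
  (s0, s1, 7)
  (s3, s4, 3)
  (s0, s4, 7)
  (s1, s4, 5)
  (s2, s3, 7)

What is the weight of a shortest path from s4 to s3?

3

Checking several routes:
s4 → s3: 3
s4 → s0 → s1 → s3: 7 + 7 + 1 = 15
s4 → s2 → s3: 7 + 7 = 14
s4 → s2 → s1 → s3: 7 + 5 + 1 = 13
s4 → s1 → s3: 5 + 1 = 6
Best route has total 3.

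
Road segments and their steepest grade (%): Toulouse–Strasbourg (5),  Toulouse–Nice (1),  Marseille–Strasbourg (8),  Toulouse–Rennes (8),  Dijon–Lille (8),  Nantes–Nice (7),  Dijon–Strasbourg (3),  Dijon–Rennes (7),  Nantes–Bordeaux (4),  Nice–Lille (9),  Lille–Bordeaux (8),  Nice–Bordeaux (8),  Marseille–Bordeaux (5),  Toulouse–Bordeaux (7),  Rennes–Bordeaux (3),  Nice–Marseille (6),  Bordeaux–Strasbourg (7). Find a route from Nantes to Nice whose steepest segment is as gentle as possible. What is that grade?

Comparing a few candidate routes:
Nantes -> Bordeaux -> Rennes -> Dijon -> Strasbourg -> Toulouse -> Nice: max(4, 3, 7, 3, 5, 1) = 7
Nantes -> Bordeaux -> Toulouse -> Nice: max(4, 7, 1) = 7
Nantes -> Bordeaux -> Rennes -> Dijon -> Strasbourg -> Marseille -> Nice: max(4, 3, 7, 3, 8, 6) = 8
Nantes -> Bordeaux -> Strasbourg -> Toulouse -> Nice: max(4, 7, 5, 1) = 7
Nantes -> Bordeaux -> Marseille -> Nice: max(4, 5, 6) = 6
Nantes -> Nice: max(7) = 7
The minimum achievable maximum is 6%.

6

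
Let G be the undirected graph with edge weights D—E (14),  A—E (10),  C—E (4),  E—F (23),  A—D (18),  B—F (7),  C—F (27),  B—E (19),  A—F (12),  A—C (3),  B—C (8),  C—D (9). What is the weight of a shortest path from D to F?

24

Checking several routes:
D→C→B→F: 9 + 8 + 7 = 24
D→C→A→F: 9 + 3 + 12 = 24
D→E→C→A→F: 14 + 4 + 3 + 12 = 33
D→E→C→B→F: 14 + 4 + 8 + 7 = 33
D→A→F: 18 + 12 = 30
Best route has total 24.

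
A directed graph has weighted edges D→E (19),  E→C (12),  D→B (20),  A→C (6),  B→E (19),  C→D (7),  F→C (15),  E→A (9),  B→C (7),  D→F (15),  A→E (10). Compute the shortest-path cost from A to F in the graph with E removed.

28

Routes from A to F avoiding E:
A-C-D-F: 6 + 7 + 15 = 28
Shortest: 28.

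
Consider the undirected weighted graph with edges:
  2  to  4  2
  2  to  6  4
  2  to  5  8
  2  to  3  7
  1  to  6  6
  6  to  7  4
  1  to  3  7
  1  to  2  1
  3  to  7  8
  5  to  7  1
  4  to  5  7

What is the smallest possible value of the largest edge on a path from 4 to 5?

4

Comparing a few candidate routes:
4 - 2 - 5: max(2, 8) = 8
4 - 2 - 1 - 6 - 7 - 5: max(2, 1, 6, 4, 1) = 6
4 - 2 - 6 - 1 - 3 - 7 - 5: max(2, 4, 6, 7, 8, 1) = 8
4 - 2 - 6 - 7 - 5: max(2, 4, 4, 1) = 4
4 - 2 - 3 - 1 - 6 - 7 - 5: max(2, 7, 7, 6, 4, 1) = 7
4 - 5: max(7) = 7
Smallest bottleneck: 4.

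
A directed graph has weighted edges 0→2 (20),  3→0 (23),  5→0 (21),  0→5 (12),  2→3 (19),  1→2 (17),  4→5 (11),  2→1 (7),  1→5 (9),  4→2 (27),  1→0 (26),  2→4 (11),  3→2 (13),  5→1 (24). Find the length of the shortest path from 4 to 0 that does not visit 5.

Paths from 4 to 0 avoiding 5:
4-2-1-0: 27 + 7 + 26 = 60
4-2-3-0: 27 + 19 + 23 = 69
Shortest: 60.

60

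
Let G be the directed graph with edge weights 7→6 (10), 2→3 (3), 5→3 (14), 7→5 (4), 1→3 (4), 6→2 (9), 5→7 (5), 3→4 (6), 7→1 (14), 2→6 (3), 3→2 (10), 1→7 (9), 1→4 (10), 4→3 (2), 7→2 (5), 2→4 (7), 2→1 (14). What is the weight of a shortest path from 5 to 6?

Routes from 5 to 6:
5 - 3 - 2 - 1 - 7 - 6: 14 + 10 + 14 + 9 + 10 = 57
5 - 7 - 1 - 3 - 2 - 6: 5 + 14 + 4 + 10 + 3 = 36
5 - 7 - 1 - 4 - 3 - 2 - 6: 5 + 14 + 10 + 2 + 10 + 3 = 44
5 - 7 - 2 - 6: 5 + 5 + 3 = 13
5 - 3 - 2 - 6: 14 + 10 + 3 = 27
5 - 7 - 6: 5 + 10 = 15
Best route has total 13.

13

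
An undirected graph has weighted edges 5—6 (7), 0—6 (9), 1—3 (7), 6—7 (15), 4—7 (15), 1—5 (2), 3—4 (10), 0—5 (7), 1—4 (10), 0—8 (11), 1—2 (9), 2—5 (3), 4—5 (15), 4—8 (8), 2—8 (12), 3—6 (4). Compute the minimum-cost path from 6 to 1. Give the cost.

Checking several routes:
6→5→2→1: 7 + 3 + 9 = 19
6→3→1: 4 + 7 = 11
6→0→5→1: 9 + 7 + 2 = 18
6→3→4→1: 4 + 10 + 10 = 24
6→5→1: 7 + 2 = 9
The minimum is 9.

9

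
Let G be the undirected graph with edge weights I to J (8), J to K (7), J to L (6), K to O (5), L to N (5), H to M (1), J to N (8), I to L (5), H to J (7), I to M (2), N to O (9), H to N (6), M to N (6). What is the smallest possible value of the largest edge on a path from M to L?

Comparing a few candidate routes:
M - H - N - L: max(1, 6, 5) = 6
M - H - J - I - L: max(1, 7, 8, 5) = 8
M - N - L: max(6, 5) = 6
M - N - H - J - L: max(6, 6, 7, 6) = 7
M - H - J - L: max(1, 7, 6) = 7
M - I - L: max(2, 5) = 5
Smallest bottleneck: 5.

5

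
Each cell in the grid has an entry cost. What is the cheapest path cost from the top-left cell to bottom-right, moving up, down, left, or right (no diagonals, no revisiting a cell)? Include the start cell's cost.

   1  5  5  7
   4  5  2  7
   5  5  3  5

20

One optimal route is r0c0→r1c0→r1c1→r1c2→r2c2→r2c3.
Its cost is 1 + 4 + 5 + 2 + 3 + 5 = 20.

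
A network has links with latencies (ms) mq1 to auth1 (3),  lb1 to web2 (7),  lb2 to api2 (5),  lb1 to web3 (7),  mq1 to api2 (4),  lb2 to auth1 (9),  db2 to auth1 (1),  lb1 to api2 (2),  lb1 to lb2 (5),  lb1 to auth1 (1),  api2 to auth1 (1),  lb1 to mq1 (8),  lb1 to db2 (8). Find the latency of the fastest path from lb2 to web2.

Checking several routes:
lb2 -> api2 -> lb1 -> web2: 5 + 2 + 7 = 14
lb2 -> lb1 -> web2: 5 + 7 = 12
lb2 -> api2 -> auth1 -> lb1 -> web2: 5 + 1 + 1 + 7 = 14
lb2 -> auth1 -> lb1 -> web2: 9 + 1 + 7 = 17
The minimum is 12 ms.

12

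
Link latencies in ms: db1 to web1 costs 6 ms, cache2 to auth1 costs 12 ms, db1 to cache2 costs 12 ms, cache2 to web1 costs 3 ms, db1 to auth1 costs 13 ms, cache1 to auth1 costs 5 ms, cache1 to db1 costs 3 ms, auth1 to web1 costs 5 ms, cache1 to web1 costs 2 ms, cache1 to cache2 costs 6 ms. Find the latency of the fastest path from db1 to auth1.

Comparing a few candidate routes:
db1→cache1→auth1: 3 + 5 = 8
db1→web1→cache1→auth1: 6 + 2 + 5 = 13
db1→cache1→web1→auth1: 3 + 2 + 5 = 10
db1→auth1: 13
db1→web1→auth1: 6 + 5 = 11
The minimum is 8 ms.

8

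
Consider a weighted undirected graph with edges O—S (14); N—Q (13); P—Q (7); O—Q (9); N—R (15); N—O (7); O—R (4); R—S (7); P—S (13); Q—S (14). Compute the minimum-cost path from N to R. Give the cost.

Some routes from N to R:
N -> O -> Q -> S -> R: 7 + 9 + 14 + 7 = 37
N -> R: 15
N -> Q -> S -> R: 13 + 14 + 7 = 34
N -> O -> S -> R: 7 + 14 + 7 = 28
N -> Q -> O -> R: 13 + 9 + 4 = 26
N -> O -> R: 7 + 4 = 11
Best route has total 11.

11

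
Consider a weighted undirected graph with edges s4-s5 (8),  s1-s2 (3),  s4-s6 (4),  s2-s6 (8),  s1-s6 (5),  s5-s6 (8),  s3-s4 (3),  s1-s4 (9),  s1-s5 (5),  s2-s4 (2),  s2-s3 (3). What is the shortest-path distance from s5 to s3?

Checking several routes:
s5 - s4 - s3: 8 + 3 = 11
s5 - s1 - s2 - s4 - s3: 5 + 3 + 2 + 3 = 13
s5 - s4 - s2 - s3: 8 + 2 + 3 = 13
s5 - s1 - s2 - s3: 5 + 3 + 3 = 11
The minimum is 11.

11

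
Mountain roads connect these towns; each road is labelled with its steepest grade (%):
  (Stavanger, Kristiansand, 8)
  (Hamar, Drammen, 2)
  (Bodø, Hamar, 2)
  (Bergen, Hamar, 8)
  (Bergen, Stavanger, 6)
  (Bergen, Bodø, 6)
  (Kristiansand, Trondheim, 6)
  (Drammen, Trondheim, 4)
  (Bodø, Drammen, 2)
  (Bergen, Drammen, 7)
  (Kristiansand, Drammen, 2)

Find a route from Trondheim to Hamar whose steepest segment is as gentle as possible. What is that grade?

4

Checking several routes:
Trondheim-Kristiansand-Drammen-Hamar: max(6, 2, 2) = 6
Trondheim-Drammen-Bodø-Hamar: max(4, 2, 2) = 4
Trondheim-Kristiansand-Drammen-Bodø-Hamar: max(6, 2, 2, 2) = 6
Trondheim-Drammen-Hamar: max(4, 2) = 4
Trondheim-Kristiansand-Drammen-Bergen-Bodø-Hamar: max(6, 2, 7, 6, 2) = 7
The minimum achievable maximum is 4%.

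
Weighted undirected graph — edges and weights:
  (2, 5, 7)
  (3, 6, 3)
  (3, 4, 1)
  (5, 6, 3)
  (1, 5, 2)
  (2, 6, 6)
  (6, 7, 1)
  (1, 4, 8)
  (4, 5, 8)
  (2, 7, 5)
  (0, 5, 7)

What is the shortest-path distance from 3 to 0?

Candidate routes:
3 → 4 → 5 → 0: 1 + 8 + 7 = 16
3 → 6 → 7 → 2 → 5 → 0: 3 + 1 + 5 + 7 + 7 = 23
3 → 4 → 1 → 5 → 0: 1 + 8 + 2 + 7 = 18
3 → 6 → 5 → 0: 3 + 3 + 7 = 13
3 → 6 → 2 → 5 → 0: 3 + 6 + 7 + 7 = 23
Shortest: 13.

13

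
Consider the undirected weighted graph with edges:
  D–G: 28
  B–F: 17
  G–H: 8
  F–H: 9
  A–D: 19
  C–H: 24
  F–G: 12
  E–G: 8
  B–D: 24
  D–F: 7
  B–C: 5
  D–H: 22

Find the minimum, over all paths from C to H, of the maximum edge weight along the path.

17

Comparing a few candidate routes:
C - B - F - H: max(5, 17, 9) = 17
C - B - F - G - H: max(5, 17, 12, 8) = 17
C - B - F - D - H: max(5, 17, 7, 22) = 22
The minimum achievable maximum is 17.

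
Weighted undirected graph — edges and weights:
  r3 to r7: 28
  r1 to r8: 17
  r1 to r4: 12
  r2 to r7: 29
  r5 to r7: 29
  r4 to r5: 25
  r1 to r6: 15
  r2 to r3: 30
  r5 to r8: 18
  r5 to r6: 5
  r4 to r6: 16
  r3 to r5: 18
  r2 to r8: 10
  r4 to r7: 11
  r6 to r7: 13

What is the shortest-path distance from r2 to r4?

A few of the r2→r4 routes:
r2-r8-r1-r4: 10 + 17 + 12 = 39
r2-r7-r4: 29 + 11 = 40
r2-r8-r5-r6-r7-r4: 10 + 18 + 5 + 13 + 11 = 57
r2-r8-r5-r4: 10 + 18 + 25 = 53
r2-r8-r5-r6-r4: 10 + 18 + 5 + 16 = 49
Best route has total 39.

39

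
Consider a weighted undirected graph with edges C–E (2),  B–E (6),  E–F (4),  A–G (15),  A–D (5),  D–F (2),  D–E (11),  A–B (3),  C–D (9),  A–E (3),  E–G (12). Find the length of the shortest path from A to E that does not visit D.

3

Paths from A to E avoiding D:
A-B-E: 3 + 6 = 9
A-E: 3
A-G-E: 15 + 12 = 27
Best route has total 3.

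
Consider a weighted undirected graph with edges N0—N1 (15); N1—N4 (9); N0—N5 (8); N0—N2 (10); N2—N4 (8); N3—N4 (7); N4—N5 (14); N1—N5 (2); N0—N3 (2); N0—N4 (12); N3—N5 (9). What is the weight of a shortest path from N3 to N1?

11

Checking several routes:
N3 → N5 → N1: 9 + 2 = 11
N3 → N0 → N5 → N1: 2 + 8 + 2 = 12
N3 → N0 → N1: 2 + 15 = 17
N3 → N4 → N1: 7 + 9 = 16
Shortest: 11.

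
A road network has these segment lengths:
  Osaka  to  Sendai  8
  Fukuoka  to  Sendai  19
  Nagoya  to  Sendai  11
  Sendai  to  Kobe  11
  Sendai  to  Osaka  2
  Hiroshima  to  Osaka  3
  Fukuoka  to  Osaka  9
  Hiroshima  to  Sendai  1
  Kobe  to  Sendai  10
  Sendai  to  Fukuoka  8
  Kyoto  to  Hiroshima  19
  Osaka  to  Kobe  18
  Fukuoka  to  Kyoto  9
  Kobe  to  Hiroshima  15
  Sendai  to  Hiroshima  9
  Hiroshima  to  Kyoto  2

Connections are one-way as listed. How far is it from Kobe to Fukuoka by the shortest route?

18

Candidate routes:
Kobe - Sendai - Fukuoka: 10 + 8 = 18
Kobe - Hiroshima - Sendai - Fukuoka: 15 + 1 + 8 = 24
Kobe - Hiroshima - Osaka - Sendai - Fukuoka: 15 + 3 + 8 + 8 = 34
Shortest: 18.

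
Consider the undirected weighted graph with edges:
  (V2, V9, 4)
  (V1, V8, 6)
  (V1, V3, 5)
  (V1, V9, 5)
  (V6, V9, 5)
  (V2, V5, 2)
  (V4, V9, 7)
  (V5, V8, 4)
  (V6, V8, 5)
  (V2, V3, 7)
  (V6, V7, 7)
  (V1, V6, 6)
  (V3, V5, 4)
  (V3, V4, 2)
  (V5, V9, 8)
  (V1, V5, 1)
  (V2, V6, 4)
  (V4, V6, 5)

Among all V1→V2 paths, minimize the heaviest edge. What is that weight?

Checking several routes:
V1 -> V9 -> V6 -> V8 -> V5 -> V2: max(5, 5, 5, 4, 2) = 5
V1 -> V9 -> V6 -> V2: max(5, 5, 4) = 5
V1 -> V5 -> V2: max(1, 2) = 2
V1 -> V9 -> V6 -> V4 -> V3 -> V5 -> V2: max(5, 5, 5, 2, 4, 2) = 5
Best route has worst link 2.

2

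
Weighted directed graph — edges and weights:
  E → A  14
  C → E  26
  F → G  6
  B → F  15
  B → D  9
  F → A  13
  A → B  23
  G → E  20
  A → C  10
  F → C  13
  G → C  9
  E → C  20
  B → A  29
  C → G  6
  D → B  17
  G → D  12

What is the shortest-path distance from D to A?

Checking several routes:
D → B → F → C → E → A: 17 + 15 + 13 + 26 + 14 = 85
D → B → F → C → G → E → A: 17 + 15 + 13 + 6 + 20 + 14 = 85
D → B → F → A: 17 + 15 + 13 = 45
D → B → A: 17 + 29 = 46
D → B → F → G → E → A: 17 + 15 + 6 + 20 + 14 = 72
Shortest: 45.

45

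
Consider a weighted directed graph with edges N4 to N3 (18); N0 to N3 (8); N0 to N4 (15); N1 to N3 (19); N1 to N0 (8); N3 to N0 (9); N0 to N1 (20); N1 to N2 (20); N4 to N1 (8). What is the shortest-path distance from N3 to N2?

Paths from N3 to N2:
N3 -> N0 -> N1 -> N2: 9 + 20 + 20 = 49
N3 -> N0 -> N4 -> N1 -> N2: 9 + 15 + 8 + 20 = 52
Best route has total 49.

49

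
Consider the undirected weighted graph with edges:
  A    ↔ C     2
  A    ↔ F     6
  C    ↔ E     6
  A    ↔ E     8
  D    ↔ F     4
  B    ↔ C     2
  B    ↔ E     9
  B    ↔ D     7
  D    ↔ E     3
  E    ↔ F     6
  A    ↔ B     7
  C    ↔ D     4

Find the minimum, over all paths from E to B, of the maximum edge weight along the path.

4

Comparing a few candidate routes:
E → F → D → B: max(6, 4, 7) = 7
E → F → A → C → B: max(6, 6, 2, 2) = 6
E → C → B: max(6, 2) = 6
E → F → D → C → B: max(6, 4, 4, 2) = 6
E → D → C → B: max(3, 4, 2) = 4
E → D → F → A → C → B: max(3, 4, 6, 2, 2) = 6
Smallest bottleneck: 4.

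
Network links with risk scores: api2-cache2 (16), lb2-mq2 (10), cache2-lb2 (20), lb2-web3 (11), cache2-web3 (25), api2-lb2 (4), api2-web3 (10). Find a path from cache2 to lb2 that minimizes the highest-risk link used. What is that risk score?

16

Comparing a few candidate routes:
cache2→api2→lb2: max(16, 4) = 16
cache2→lb2: max(20) = 20
cache2→api2→web3→lb2: max(16, 10, 11) = 16
Best route has worst link 16.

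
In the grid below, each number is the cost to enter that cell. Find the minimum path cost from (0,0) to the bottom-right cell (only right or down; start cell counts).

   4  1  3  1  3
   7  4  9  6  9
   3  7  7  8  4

Path [0,0] → [0,1] → [0,2] → [0,3] → [0,4] → [1,4] → [2,4]: 4 + 1 + 3 + 1 + 3 + 9 + 4 = 25.

25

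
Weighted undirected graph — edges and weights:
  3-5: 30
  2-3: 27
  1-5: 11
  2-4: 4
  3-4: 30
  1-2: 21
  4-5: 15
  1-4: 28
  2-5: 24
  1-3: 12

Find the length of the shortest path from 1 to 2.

Checking several routes:
1→5→4→2: 11 + 15 + 4 = 30
1→4→2: 28 + 4 = 32
1→5→2: 11 + 24 = 35
1→2: 21
Shortest: 21.

21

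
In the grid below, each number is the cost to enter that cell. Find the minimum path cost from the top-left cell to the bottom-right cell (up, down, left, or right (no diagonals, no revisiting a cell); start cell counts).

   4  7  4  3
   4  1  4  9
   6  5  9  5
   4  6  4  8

32

Path [0,0] -> [1,0] -> [1,1] -> [2,1] -> [3,1] -> [3,2] -> [3,3]: 4 + 4 + 1 + 5 + 6 + 4 + 8 = 32.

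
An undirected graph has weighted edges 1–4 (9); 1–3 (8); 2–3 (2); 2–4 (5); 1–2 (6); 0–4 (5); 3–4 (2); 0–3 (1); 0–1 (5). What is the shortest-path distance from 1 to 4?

8

Some routes from 1 to 4:
1 -> 4: 9
1 -> 3 -> 4: 8 + 2 = 10
1 -> 0 -> 4: 5 + 5 = 10
1 -> 2 -> 4: 6 + 5 = 11
1 -> 2 -> 3 -> 4: 6 + 2 + 2 = 10
1 -> 0 -> 3 -> 4: 5 + 1 + 2 = 8
The minimum is 8.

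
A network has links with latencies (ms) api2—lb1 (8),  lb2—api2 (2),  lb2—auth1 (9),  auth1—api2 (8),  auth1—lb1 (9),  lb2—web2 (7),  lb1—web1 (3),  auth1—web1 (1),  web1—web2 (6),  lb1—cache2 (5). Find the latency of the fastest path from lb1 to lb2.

A few of the lb1→lb2 routes:
lb1 -> web1 -> web2 -> lb2: 3 + 6 + 7 = 16
lb1 -> auth1 -> api2 -> lb2: 9 + 8 + 2 = 19
lb1 -> web1 -> auth1 -> lb2: 3 + 1 + 9 = 13
lb1 -> auth1 -> lb2: 9 + 9 = 18
lb1 -> api2 -> lb2: 8 + 2 = 10
lb1 -> web1 -> auth1 -> api2 -> lb2: 3 + 1 + 8 + 2 = 14
Shortest: 10 ms.

10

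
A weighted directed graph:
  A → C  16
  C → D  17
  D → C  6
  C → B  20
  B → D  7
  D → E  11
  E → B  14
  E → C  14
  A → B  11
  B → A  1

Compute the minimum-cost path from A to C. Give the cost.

16

Candidate routes:
A → B → D → C: 11 + 7 + 6 = 24
A → C: 16
A → B → D → E → C: 11 + 7 + 11 + 14 = 43
Best route has total 16.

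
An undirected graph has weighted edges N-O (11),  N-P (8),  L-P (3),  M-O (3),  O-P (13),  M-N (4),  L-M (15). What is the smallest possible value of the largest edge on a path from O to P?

8

Some routes from O to P:
O→P: max(13) = 13
O→N→P: max(11, 8) = 11
O→N→M→L→P: max(11, 4, 15, 3) = 15
O→M→N→P: max(3, 4, 8) = 8
The minimum achievable maximum is 8.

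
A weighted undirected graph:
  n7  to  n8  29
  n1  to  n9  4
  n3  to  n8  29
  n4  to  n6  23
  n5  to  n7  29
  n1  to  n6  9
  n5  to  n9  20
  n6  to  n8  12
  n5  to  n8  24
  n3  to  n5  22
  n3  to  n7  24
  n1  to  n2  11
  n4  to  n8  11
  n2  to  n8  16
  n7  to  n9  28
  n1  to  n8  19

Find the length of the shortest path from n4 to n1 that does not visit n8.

Routes from n4 to n1 avoiding n8:
n4 - n6 - n1: 23 + 9 = 32
Shortest: 32.

32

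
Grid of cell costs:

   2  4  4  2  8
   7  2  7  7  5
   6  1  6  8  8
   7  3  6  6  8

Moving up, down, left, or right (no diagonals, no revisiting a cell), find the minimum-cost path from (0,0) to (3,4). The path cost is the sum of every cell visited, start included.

32

One optimal route is (0,0) (0,1) (1,1) (2,1) (3,1) (3,2) (3,3) (3,4).
Its cost is 2 + 4 + 2 + 1 + 3 + 6 + 6 + 8 = 32.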